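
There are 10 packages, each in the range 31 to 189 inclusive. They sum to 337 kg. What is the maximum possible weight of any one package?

58

Maximizing one value means minimizing the remaining 9.
The other 9 contribute at least 9 × 31 = 279, leaving at most 337 − 279 = 58.
Since 58 ≤ 189, this is achievable: one at 58 and 9 at 31.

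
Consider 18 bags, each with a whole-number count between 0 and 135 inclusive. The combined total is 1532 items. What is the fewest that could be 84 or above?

If only k of them are at least 84, the other 18 − k are at most 83, so the total is at most k·135 + (18 − k)·83.
This must reach 1532, so k·135 + (18 − k)·83 ≥ 1532, giving k ≥ 1.
Exactly 1 works: 1 value at 135 and 17 at 83 total 1546; lower one of the high values by 14 (still ≥ 84) to hit 1532.

1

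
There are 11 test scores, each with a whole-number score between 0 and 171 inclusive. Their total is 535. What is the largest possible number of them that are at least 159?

3

With k values at 159 or above and the rest at least 0, the sum is at least 0 + 159k.
Since the sum is 535, we need 159k ≤ 535, i.e. k ≤ 3.
k = 3 is achieved by 3 values at 159 and 8 at 0, total 477; add 58 to one value (staying below 159) to reach 535.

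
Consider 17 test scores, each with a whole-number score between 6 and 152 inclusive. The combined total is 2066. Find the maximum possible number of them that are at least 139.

With k values at 139 or above and the rest at least 6, the sum is at least 102 + 133k.
Since the sum is 2066, we need 133k ≤ 1964, i.e. k ≤ 14.
k = 14 is achieved by 14 values at 139 and 3 at 6, total 1964; add 102 to one value (staying below 139) to reach 2066.

14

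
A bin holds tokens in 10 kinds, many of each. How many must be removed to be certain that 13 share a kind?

You could draw 12 of every kind without reaching 13 of any — 120 in all.
One more forces 13 of some kind, so 120 + 1 = 121.

121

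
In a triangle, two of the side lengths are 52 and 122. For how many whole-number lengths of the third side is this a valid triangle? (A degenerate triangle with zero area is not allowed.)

103

The triangle inequality gives |52 − 122| < c < 52 + 122, i.e. 70 < c < 174.
So c can be any integer from 71 to 173: 103 values.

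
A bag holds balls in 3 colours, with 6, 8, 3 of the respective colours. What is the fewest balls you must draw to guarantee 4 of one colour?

10

In the worst case you take as many as possible of each colour without reaching 4: 3 + 3 + 3 = 9.
The next one must give 4 of some colour, so 9 + 1 = 10.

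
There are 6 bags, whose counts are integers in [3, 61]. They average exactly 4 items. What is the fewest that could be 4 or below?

The total is 6 × 4 = 24.
Let j be the number exceeding 4. Then the total is ≥ 5·j + 3·(6 − j) = 18 + 2j.
So 2j ≤ 6 and j ≤ 3; hence at least 6 − 3 = 3 are ≤ 4.
Exactly 3 works: 3 values at 3 and 3 at 5 total 24.

3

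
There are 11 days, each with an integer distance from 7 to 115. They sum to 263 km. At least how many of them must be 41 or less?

If only k of them are at most 41, the other 11 − k are at least 42, so the total is at least (11 − k)·42 + k·7.
This is ≤ 263, so (11 − k)·42 + 7k ≤ 263, which gives k ≥ 6.
Exactly 6 works: 6 values at 7 and 5 at 42 total 252; raise one of the low values by 11 (still ≤ 41) to hit 263.

6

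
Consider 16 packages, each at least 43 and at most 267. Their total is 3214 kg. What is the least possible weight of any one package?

Minimizing one value means maximizing the remaining 15.
The other 15 can take up 15 × 267 = 4005 ≥ 3214 − 43, so one package can sit at its floor of 43.
Achievable: one at 43 and the other 15 totalling 3171, which fits since 15 × 43 ≤ 3171 ≤ 15 × 267.

43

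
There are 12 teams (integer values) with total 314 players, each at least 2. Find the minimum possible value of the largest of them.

27

If every one of the 12 were at most 26, the total would be at most 12 × 26 = 312 < 314.
Achievable: 2 of them at 27 and 10 at 26 total 314.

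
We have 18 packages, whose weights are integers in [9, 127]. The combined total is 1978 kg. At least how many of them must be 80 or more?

If only k of them are at least 80, the other 18 − k are at most 79, so the total is at most k·127 + (18 − k)·79.
This must reach 1978, so k·127 + (18 − k)·79 ≥ 1978, giving k ≥ 12.
Exactly 12 works: 12 values at 127 and 6 at 79 total 1998; lower one of the high values by 20 (still ≥ 80) to hit 1978.

12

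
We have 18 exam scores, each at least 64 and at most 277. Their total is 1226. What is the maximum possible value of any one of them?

138

Maximizing one value means minimizing the remaining 17.
The other 17 contribute at least 17 × 64 = 1088, leaving at most 1226 − 1088 = 138.
Since 138 ≤ 277, this is achievable: one at 138 and 17 at 64.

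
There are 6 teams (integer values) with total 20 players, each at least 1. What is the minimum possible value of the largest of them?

4

If every one of the 6 were at most 3, the total would be at most 6 × 3 = 18 < 20.
Achievable: 2 of them at 4 and 4 at 3 total 20.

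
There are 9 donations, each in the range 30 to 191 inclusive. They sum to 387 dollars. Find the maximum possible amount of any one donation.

147

Maximizing one value means minimizing the remaining 8.
The other 8 contribute at least 8 × 30 = 240, leaving at most 387 − 240 = 147.
Since 147 ≤ 191, this is achievable: one at 147 and 8 at 30.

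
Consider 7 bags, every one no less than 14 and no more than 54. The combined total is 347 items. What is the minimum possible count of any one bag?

Minimizing one value means maximizing the remaining 6.
The other 6 contribute at most 6 × 54 = 324, leaving at least 347 − 324 = 23.
Since 23 ≥ 14, this is achievable: one at 23 and 6 at 54.

23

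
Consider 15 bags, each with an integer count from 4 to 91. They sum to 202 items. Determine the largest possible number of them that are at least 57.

2

Suppose k of them are at least 57. Those contribute at least 57 each and the other 15 − k at least 4 each.
So the total is at least 57k + 4(15 − k) = 60 + 53k. This must be ≤ 202, giving k ≤ 2.
k = 2 is achieved by 2 values at 57 and 13 at 4, total 166; add 36 to one value (staying below 57) to reach 202.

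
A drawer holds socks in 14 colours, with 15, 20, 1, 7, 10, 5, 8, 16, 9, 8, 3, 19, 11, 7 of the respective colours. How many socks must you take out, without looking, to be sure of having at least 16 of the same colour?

In the worst case you take as many as possible of each colour without reaching 16: 15 + 15 + 1 + 7 + 10 + 5 + 8 + 15 + 9 + 8 + 3 + 15 + 11 + 7 = 129.
The next one must give 16 of some colour, so 129 + 1 = 130.

130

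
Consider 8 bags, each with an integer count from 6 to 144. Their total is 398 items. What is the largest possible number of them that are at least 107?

Suppose k of them are at least 107. Those contribute at least 107 each and the other 8 − k at least 6 each.
So the total is at least 107k + 6(8 − k) = 48 + 101k. This must be ≤ 398, giving k ≤ 3.
k = 3 is achieved by 3 values at 107 and 5 at 6, total 351; add 47 to one value (staying below 107) to reach 398.

3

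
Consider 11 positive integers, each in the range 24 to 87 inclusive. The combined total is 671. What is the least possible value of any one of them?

To make one integer as small as possible, make the other 10 as large as possible.
The other 10 can take up 10 × 87 = 870 ≥ 671 − 24, so one integer can sit at its floor of 24.
Achievable: one at 24 and the other 10 totalling 647, which fits since 10 × 24 ≤ 647 ≤ 10 × 87.

24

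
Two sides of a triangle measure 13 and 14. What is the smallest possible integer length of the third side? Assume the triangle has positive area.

2

The third side must exceed |13 − 14| = 1.
The smallest integer above 1 is 2.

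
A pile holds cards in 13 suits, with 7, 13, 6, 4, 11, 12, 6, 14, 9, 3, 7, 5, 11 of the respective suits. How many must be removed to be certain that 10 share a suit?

93

In the worst case you take as many as possible of each suit without reaching 10: 7 + 9 + 6 + 4 + 9 + 9 + 6 + 9 + 9 + 3 + 7 + 5 + 9 = 92.
The next one must give 10 of some suit, so 92 + 1 = 93.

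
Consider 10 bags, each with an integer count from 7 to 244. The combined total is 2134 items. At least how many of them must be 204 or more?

If only k of them are at least 204, the other 10 − k are at most 203, so the total is at most k·244 + (10 − k)·203.
This must reach 2134, so k·244 + (10 − k)·203 ≥ 2134, giving k ≥ 3.
Exactly 3 works: 3 values at 244 and 7 at 203 total 2153; lower one of the high values by 19 (still ≥ 204) to hit 2134.

3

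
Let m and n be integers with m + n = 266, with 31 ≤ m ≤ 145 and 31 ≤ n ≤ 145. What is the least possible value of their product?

Since m + n is fixed, pushing one of them to its bound minimizes the product.
The extreme feasible split is m = 121, n = 145, giving mn = 17545.

17545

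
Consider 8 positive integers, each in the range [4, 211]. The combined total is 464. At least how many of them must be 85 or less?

3

Each value above 85 is at least 86, contributing at least 86 − 4 = 82 above the floor 4.
The sum exceeds the floor total 32 by 432, so at most ⌊432/82⌋ = 5 exceed 85, and at least 3 are ≤ 85.
Exactly 3 works: 3 values at 4 and 5 at 86 total 442; raise one of the low values by 22 (still ≤ 85) to hit 464.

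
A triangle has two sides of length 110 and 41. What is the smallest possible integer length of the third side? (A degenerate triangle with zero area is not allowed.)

70

The third side must exceed |110 − 41| = 69.
The smallest integer above 69 is 70.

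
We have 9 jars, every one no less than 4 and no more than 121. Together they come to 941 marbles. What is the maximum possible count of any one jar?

121

Maximizing one value means minimizing the remaining 8.
The other 8 contribute at least 8 × 4 = 32, leaving at most 941 − 32 = 909.
But each jar is capped at 121, so the maximum is 121.
Achievable: one at 121 and the other 8 totalling 820, which fits since 8 × 4 ≤ 820 ≤ 8 × 121.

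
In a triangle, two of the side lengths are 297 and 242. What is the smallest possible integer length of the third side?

The third side must exceed |297 − 242| = 55.
The smallest integer above 55 is 56.

56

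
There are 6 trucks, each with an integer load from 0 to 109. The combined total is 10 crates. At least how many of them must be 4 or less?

4

Each value above 4 is at least 5, contributing at least 5 − 0 = 5 above the floor 0.
The sum exceeds the floor total 0 by 10, so at most ⌊10/5⌋ = 2 exceed 4, and at least 4 are ≤ 4.
Exactly 4 works: 4 values at 0 and 2 at 5 total 10.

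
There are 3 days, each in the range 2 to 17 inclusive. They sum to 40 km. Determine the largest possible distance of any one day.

17

To make one day as large as possible, make the other 2 as small as possible.
The other 2 contribute at least 2 × 2 = 4, leaving at most 40 − 4 = 36.
But each day is capped at 17, so the maximum is 17.
Achievable: one at 17 and the other 2 totalling 23, which fits since 2 × 2 ≤ 23 ≤ 2 × 17.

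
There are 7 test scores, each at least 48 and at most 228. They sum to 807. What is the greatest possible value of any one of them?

228

Maximizing one value means minimizing the remaining 6.
The other 6 contribute at least 6 × 48 = 288, leaving at most 807 − 288 = 519.
But each score is capped at 228, so the maximum is 228.
Achievable: one at 228 and the other 6 totalling 579, which fits since 6 × 48 ≤ 579 ≤ 6 × 228.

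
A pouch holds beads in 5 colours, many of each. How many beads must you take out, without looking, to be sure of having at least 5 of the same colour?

21

In the worst case you draw 4 of each of the 5 colours: 5 × 4 = 20.
One more forces 5 of some colour, so 20 + 1 = 21.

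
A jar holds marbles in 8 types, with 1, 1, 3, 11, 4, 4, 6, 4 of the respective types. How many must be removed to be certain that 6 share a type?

28

In the worst case you take as many as possible of each type without reaching 6: 1 + 1 + 3 + 5 + 4 + 4 + 5 + 4 = 27.
The next one must give 6 of some type, so 27 + 1 = 28.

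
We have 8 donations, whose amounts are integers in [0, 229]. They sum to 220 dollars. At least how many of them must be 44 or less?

4

Let j be the number exceeding 44. Then the total is ≥ 45·j + 0·(8 − j) = 0 + 45j.
So 45j ≤ 220 and j ≤ 4; hence at least 8 − 4 = 4 are ≤ 44.
Exactly 4 works: 4 values at 0 and 4 at 45 total 180; raise one of the low values by 40 (still ≤ 44) to hit 220.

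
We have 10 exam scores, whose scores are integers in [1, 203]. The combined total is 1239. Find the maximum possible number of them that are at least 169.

If k of the values are ≥ 169, the total is ≥ 169k + 1(10 − k).
Setting 169k + 1(10 − k) ≤ 1239 gives 168k ≤ 1229, so k ≤ 7.
k = 7 is achieved by 7 values at 169 and 3 at 1, total 1186; add 53 to one value (staying below 169) to reach 1239.

7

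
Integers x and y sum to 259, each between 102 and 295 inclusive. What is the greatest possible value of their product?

16770

For a fixed sum, the product xy is largest when x and y are as close as possible.
Taking x = 129 and y = 130 (both in [102, 295]) gives xy = 16770.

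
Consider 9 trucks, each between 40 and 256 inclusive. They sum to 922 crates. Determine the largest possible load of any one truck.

Maximizing one value means minimizing the remaining 8.
The other 8 contribute at least 8 × 40 = 320, leaving at most 922 − 320 = 602.
But each truck is capped at 256, so the maximum is 256.
Achievable: one at 256 and the other 8 totalling 666, which fits since 8 × 40 ≤ 666 ≤ 8 × 256.

256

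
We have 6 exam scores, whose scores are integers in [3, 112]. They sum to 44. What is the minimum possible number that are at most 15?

4

If only k of them are at most 15, the other 6 − k are at least 16, so the total is at least (6 − k)·16 + k·3.
This is ≤ 44, so (6 − k)·16 + 3k ≤ 44, which gives k ≥ 4.
Exactly 4 works: 4 values at 3 and 2 at 16 total 44.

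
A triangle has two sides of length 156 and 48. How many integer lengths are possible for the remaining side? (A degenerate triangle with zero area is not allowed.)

The triangle inequality gives |156 − 48| < c < 156 + 48, i.e. 108 < c < 204.
So c can be any integer from 109 to 203: 95 values.

95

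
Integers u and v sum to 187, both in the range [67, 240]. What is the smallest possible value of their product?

8040

For a fixed sum, uv is smallest when u and v are as far apart as possible.
The extreme feasible split is u = 67, v = 120, giving uv = 8040.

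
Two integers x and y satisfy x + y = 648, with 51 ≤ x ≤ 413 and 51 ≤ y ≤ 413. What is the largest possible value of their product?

xy = x(648 − x) is maximized when x is as near 648/2 as the bounds allow.
Taking x = 324 and y = 324 (both in [51, 413]) gives xy = 104976.

104976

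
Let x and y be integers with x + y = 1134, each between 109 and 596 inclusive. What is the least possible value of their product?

xy = x(1134 − x) is concave in x, so over [538, 596] it is minimized at an endpoint.
At the endpoint x = 538, y = 1134 − 538 = 596, so xy = 538 × 596 = 320648.

320648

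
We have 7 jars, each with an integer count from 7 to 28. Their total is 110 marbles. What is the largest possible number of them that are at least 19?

Suppose k of them are at least 19. Those contribute at least 19 each and the other 7 − k at least 7 each.
So the total is at least 19k + 7(7 − k) = 49 + 12k. This must be ≤ 110, giving k ≤ 5.
k = 5 is achieved by 5 values at 19 and 2 at 7, total 109; add 1 to one value (staying below 19) to reach 110.

5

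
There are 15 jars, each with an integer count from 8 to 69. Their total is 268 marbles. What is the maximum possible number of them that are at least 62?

Suppose k of them are at least 62. Those contribute at least 62 each and the other 15 − k at least 8 each.
So the total is at least 62k + 8(15 − k) = 120 + 54k. This must be ≤ 268, giving k ≤ 2.
k = 2 is achieved by 2 values at 62 and 13 at 8, total 228; add 40 to one value (staying below 62) to reach 268.

2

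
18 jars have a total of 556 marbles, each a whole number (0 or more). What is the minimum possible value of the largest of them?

Some value must be at least ⌈556/18⌉ = 31, since 18 × 30 = 540 < 556.
Achievable: 16 of them at 31 and 2 at 30 total 556.

31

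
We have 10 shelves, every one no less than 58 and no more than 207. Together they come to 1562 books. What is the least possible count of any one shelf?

To make one shelf as small as possible, make the other 9 as large as possible.
The other 9 can take up 9 × 207 = 1863 ≥ 1562 − 58, so one shelf can sit at its floor of 58.
Achievable: one at 58 and the other 9 totalling 1504, which fits since 9 × 58 ≤ 1504 ≤ 9 × 207.

58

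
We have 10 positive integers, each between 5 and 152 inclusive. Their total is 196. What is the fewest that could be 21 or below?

2

Each value above 21 is at least 22, contributing at least 22 − 5 = 17 above the floor 5.
The sum exceeds the floor total 50 by 146, so at most ⌊146/17⌋ = 8 exceed 21, and at least 2 are ≤ 21.
Exactly 2 works: 2 values at 5 and 8 at 22 total 186; raise one of the low values by 10 (still ≤ 21) to hit 196.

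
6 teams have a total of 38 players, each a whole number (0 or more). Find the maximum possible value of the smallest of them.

6

The average is 38/6 < 7, so some value is ≤ 6.
Achievable: 4 of them at 6 and 2 at 7 total 38.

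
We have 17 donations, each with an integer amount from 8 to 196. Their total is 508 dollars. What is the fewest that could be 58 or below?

If only k of them are at most 58, the other 17 − k are at least 59, so the total is at least (17 − k)·59 + k·8.
This is ≤ 508, so (17 − k)·59 + 8k ≤ 508, which gives k ≥ 10.
Exactly 10 works: 10 values at 8 and 7 at 59 total 493; raise one of the low values by 15 (still ≤ 58) to hit 508.

10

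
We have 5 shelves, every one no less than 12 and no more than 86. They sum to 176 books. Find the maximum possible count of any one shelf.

86

To make one shelf as large as possible, make the other 4 as small as possible.
The other 4 contribute at least 4 × 12 = 48, leaving at most 176 − 48 = 128.
But each shelf is capped at 86, so the maximum is 86.
Achievable: one at 86 and the other 4 totalling 90, which fits since 4 × 12 ≤ 90 ≤ 4 × 86.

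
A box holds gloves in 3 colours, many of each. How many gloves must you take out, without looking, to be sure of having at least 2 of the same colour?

4

In the worst case you draw 1 of each of the 3 colours: 3 × 1 = 3.
One more forces 2 of some colour, so 3 + 1 = 4.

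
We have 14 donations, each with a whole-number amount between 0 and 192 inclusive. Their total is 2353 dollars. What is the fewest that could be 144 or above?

8

If only k of them are at least 144, the other 14 − k are at most 143, so the total is at most k·192 + (14 − k)·143.
This must reach 2353, so k·192 + (14 − k)·143 ≥ 2353, giving k ≥ 8.
Exactly 8 works: 8 values at 192 and 6 at 143 total 2394; lower one of the high values by 41 (still ≥ 144) to hit 2353.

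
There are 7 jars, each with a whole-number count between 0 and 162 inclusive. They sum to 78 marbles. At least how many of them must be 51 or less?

6

If only k of them are at most 51, the other 7 − k are at least 52, so the total is at least (7 − k)·52 + k·0.
This is ≤ 78, so (7 − k)·52 + 0k ≤ 78, which gives k ≥ 6.
Exactly 6 works: 6 values at 0 and 1 at 52 total 52; raise one of the low values by 26 (still ≤ 51) to hit 78.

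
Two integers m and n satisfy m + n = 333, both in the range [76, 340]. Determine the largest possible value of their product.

27722

mn = m(333 − m) is maximized when m is as near 333/2 as the bounds allow.
Taking m = 166 and n = 167 (both in [76, 340]) gives mn = 27722.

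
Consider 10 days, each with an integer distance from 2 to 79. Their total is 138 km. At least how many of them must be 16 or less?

Let j be the number exceeding 16. Then the total is ≥ 17·j + 2·(10 − j) = 20 + 15j.
So 15j ≤ 118 and j ≤ 7; hence at least 10 − 7 = 3 are ≤ 16.
Exactly 3 works: 3 values at 2 and 7 at 17 total 125; raise one of the low values by 13 (still ≤ 16) to hit 138.

3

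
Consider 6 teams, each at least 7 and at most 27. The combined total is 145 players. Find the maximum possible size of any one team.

27

To make one team as large as possible, make the other 5 as small as possible.
The other 5 contribute at least 5 × 7 = 35, leaving at most 145 − 35 = 110.
But each team is capped at 27, so the maximum is 27.
Achievable: one at 27 and the other 5 totalling 118, which fits since 5 × 7 ≤ 118 ≤ 5 × 27.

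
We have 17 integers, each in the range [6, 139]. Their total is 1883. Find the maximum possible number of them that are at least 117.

16

If k of the values are ≥ 117, the total is ≥ 117k + 6(17 − k).
Setting 117k + 6(17 − k) ≤ 1883 gives 111k ≤ 1781, so k ≤ 16.
k = 16 is achieved by 16 values at 117 and 1 at 6, total 1878; add 5 to one value (staying below 117) to reach 1883.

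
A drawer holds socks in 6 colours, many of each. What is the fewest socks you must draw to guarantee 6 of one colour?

You could draw 5 of every colour without reaching 6 of any — 30 in all.
One more forces 6 of some colour, so 30 + 1 = 31.

31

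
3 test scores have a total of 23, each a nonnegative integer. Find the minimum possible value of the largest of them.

8

If every one of the 3 were at most 7, the total would be at most 3 × 7 = 21 < 23.
Achievable: 2 of them at 8 and 1 at 7 total 23.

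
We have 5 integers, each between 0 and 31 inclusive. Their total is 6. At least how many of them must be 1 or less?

If only k of them are at most 1, the other 5 − k are at least 2, so the total is at least (5 − k)·2 + k·0.
This is ≤ 6, so (5 − k)·2 + 0k ≤ 6, which gives k ≥ 2.
Exactly 2 works: 2 values at 0 and 3 at 2 total 6.

2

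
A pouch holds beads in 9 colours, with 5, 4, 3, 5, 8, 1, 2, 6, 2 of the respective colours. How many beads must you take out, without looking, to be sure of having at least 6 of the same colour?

In the worst case you take as many as possible of each colour without reaching 6: 5 + 4 + 3 + 5 + 5 + 1 + 2 + 5 + 2 = 32.
The next one must give 6 of some colour, so 32 + 1 = 33.

33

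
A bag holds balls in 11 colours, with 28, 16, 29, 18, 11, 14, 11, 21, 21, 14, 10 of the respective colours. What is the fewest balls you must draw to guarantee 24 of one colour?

In the worst case you take as many as possible of each colour without reaching 24: 23 + 16 + 23 + 18 + 11 + 14 + 11 + 21 + 21 + 14 + 10 = 182.
The next one must give 24 of some colour, so 182 + 1 = 183.

183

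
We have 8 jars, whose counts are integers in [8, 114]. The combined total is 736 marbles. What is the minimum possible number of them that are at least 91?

Each value short of 91 is at most 90, costing at least 114 − 90 = 24 against the maximum total of 912.
We can afford to lose at most 912 − 736 = 176, so at most ⌊176/24⌋ = 7 fall short, and at least 1 are ≥ 91.
Exactly 1 works: 1 value at 114 and 7 at 90 total 744; lower one of the high values by 8 (still ≥ 91) to hit 736.

1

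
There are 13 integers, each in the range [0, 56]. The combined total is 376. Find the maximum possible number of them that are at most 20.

Suppose k of them are at most 20. Those contribute at most 20 each and the rest at most 56 each.
So the total is at most 20k + 56(13 − k) = 728 − 36k. This must still be ≥ 376, so k ≤ 9.
k = 9 is achieved by 9 values at 20 and 4 at 56, total 404; lower one of the 56's by 28 (still > 20) to reach 376.

9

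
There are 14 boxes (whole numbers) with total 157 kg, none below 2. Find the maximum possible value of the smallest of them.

The average is 157/14 < 12, so some value is ≤ 11.
Achievable: 11 of them at 11 and 3 at 12 total 157.

11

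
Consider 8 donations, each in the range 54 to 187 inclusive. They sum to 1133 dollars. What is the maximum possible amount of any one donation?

To make one donation as large as possible, make the other 7 as small as possible.
The other 7 contribute at least 7 × 54 = 378, leaving at most 1133 − 378 = 755.
But each donation is capped at 187, so the maximum is 187.
Achievable: one at 187 and the other 7 totalling 946, which fits since 7 × 54 ≤ 946 ≤ 7 × 187.

187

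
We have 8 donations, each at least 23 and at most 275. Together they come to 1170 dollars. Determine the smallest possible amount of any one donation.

Minimizing one value means maximizing the remaining 7.
The other 7 can take up 7 × 275 = 1925 ≥ 1170 − 23, so one donation can sit at its floor of 23.
Achievable: one at 23 and the other 7 totalling 1147, which fits since 7 × 23 ≤ 1147 ≤ 7 × 275.

23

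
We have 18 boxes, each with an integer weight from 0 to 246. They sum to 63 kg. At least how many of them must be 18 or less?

15

If only k of them are at most 18, the other 18 − k are at least 19, so the total is at least (18 − k)·19 + k·0.
This is ≤ 63, so (18 − k)·19 + 0k ≤ 63, which gives k ≥ 15.
Exactly 15 works: 15 values at 0 and 3 at 19 total 57; raise one of the low values by 6 (still ≤ 18) to hit 63.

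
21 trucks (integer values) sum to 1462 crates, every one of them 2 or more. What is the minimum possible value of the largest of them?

70

Some value must be at least ⌈1462/21⌉ = 70, since 21 × 69 = 1449 < 1462.
Achievable: 13 of them at 70 and 8 at 69 total 1462.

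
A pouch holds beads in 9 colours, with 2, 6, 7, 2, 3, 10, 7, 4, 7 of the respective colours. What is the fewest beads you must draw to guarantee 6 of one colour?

In the worst case you take as many as possible of each colour without reaching 6: 2 + 5 + 5 + 2 + 3 + 5 + 5 + 4 + 5 = 36.
The next one must give 6 of some colour, so 36 + 1 = 37.

37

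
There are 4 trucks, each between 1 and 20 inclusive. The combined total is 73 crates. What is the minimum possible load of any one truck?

13

Minimizing one value means maximizing the remaining 3.
The other 3 contribute at most 3 × 20 = 60, leaving at least 73 − 60 = 13.
Since 13 ≥ 1, this is achievable: one at 13 and 3 at 20.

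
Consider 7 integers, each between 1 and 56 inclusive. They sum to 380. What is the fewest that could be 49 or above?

Each value short of 49 is at most 48, costing at least 56 − 48 = 8 against the maximum total of 392.
We can afford to lose at most 392 − 380 = 12, so at most ⌊12/8⌋ = 1 fall short, and at least 6 are ≥ 49.
Exactly 6 works: 6 values at 56 and 1 at 48 total 384; lower one of the high values by 4 (still ≥ 49) to hit 380.

6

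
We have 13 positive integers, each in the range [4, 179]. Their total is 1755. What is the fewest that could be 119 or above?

If only k of them are at least 119, the other 13 − k are at most 118, so the total is at most k·179 + (13 − k)·118.
This must reach 1755, so k·179 + (13 − k)·118 ≥ 1755, giving k ≥ 4.
Exactly 4 works: 4 values at 179 and 9 at 118 total 1778; lower one of the high values by 23 (still ≥ 119) to hit 1755.

4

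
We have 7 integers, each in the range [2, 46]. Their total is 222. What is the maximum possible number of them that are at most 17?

3

Each value at 17 or below falls at least 46 − 17 = 29 short of the ceiling 46.
The ceiling total is 7 × 46 = 322, and we need 222, so at most ⌊(322 − 222)/29⌋ = 3 can be that low.
k = 3 is achieved by 3 values at 17 and 4 at 46, total 235; lower one of the 46's by 13 (still > 17) to reach 222.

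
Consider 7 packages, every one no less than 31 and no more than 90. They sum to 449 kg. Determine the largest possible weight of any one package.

To make one package as large as possible, make the other 6 as small as possible.
The other 6 contribute at least 6 × 31 = 186, leaving at most 449 − 186 = 263.
But each package is capped at 90, so the maximum is 90.
Achievable: one at 90 and the other 6 totalling 359, which fits since 6 × 31 ≤ 359 ≤ 6 × 90.

90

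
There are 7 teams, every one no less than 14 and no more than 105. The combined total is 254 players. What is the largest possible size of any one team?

To make one team as large as possible, make the other 6 as small as possible.
The other 6 contribute at least 6 × 14 = 84, leaving at most 254 − 84 = 170.
But each team is capped at 105, so the maximum is 105.
Achievable: one at 105 and the other 6 totalling 149, which fits since 6 × 14 ≤ 149 ≤ 6 × 105.

105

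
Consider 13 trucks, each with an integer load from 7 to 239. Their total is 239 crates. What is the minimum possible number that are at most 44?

10

If only k of them are at most 44, the other 13 − k are at least 45, so the total is at least (13 − k)·45 + k·7.
This is ≤ 239, so (13 − k)·45 + 7k ≤ 239, which gives k ≥ 10.
Exactly 10 works: 10 values at 7 and 3 at 45 total 205; raise one of the low values by 34 (still ≤ 44) to hit 239.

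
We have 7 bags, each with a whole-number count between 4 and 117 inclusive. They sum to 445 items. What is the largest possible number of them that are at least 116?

3

If k of the values are ≥ 116, the total is ≥ 116k + 4(7 − k).
Setting 116k + 4(7 − k) ≤ 445 gives 112k ≤ 417, so k ≤ 3.
k = 3 is achieved by 3 values at 116 and 4 at 4, total 364; add 81 to one value (staying below 116) to reach 445.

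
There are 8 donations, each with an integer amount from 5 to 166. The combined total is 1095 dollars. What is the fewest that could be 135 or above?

1

Suppose at most 8 − j of them reach 135; then j values are ≤ 134 and the rest ≤ 166.
The total is then ≤ 134·j + 166·(8 − j) = 1328 − 32j. For this to be ≥ 1095 we need j ≤ 7, so at least 8 − 7 = 1 must reach 135.
Exactly 1 works: 1 value at 166 and 7 at 134 total 1104; lower one of the high values by 9 (still ≥ 135) to hit 1095.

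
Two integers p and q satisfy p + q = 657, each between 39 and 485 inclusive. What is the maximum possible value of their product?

pq = p(657 − p) is maximized when p is as near 657/2 as the bounds allow.
Taking p = 328 and q = 329 (both in [39, 485]) gives pq = 107912.

107912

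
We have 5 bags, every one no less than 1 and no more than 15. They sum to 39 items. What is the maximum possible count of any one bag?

To make one bag as large as possible, make the other 4 as small as possible.
The other 4 contribute at least 4 × 1 = 4, leaving at most 39 − 4 = 35.
But each bag is capped at 15, so the maximum is 15.
Achievable: one at 15 and the other 4 totalling 24, which fits since 4 × 1 ≤ 24 ≤ 4 × 15.

15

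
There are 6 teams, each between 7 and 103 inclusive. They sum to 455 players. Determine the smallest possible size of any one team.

7

Minimizing one value means maximizing the remaining 5.
The other 5 can take up 5 × 103 = 515 ≥ 455 − 7, so one team can sit at its floor of 7.
Achievable: one at 7 and the other 5 totalling 448, which fits since 5 × 7 ≤ 448 ≤ 5 × 103.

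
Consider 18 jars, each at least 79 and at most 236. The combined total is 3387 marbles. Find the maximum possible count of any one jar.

To make one jar as large as possible, make the other 17 as small as possible.
The other 17 contribute at least 17 × 79 = 1343, leaving at most 3387 − 1343 = 2044.
But each jar is capped at 236, so the maximum is 236.
Achievable: one at 236 and the other 17 totalling 3151, which fits since 17 × 79 ≤ 3151 ≤ 17 × 236.

236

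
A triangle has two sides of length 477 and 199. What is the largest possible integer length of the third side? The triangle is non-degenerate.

The third side must be less than 477 + 199 = 676.
The largest integer below 676 is 675.

675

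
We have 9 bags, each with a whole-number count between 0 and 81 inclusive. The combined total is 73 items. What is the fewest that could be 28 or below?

Each value above 28 is at least 29, contributing at least 29 − 0 = 29 above the floor 0.
The sum exceeds the floor total 0 by 73, so at most ⌊73/29⌋ = 2 exceed 28, and at least 7 are ≤ 28.
Exactly 7 works: 7 values at 0 and 2 at 29 total 58; raise one of the low values by 15 (still ≤ 28) to hit 73.

7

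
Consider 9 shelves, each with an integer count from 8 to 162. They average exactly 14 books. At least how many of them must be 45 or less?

8

The total is 9 × 14 = 126.
If only k of them are at most 45, the other 9 − k are at least 46, so the total is at least (9 − k)·46 + k·8.
This is ≤ 126, so (9 − k)·46 + 8k ≤ 126, which gives k ≥ 8.
Exactly 8 works: 8 values at 8 and 1 at 46 total 110; raise one of the low values by 16 (still ≤ 45) to hit 126.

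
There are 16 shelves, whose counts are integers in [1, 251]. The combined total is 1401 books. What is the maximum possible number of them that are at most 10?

10

Suppose k of them are at most 10. Those contribute at most 10 each and the rest at most 251 each.
So the total is at most 10k + 251(16 − k) = 4016 − 241k. This must still be ≥ 1401, so k ≤ 10.
k = 10 is achieved by 10 values at 10 and 6 at 251, total 1606; lower one of the 251's by 205 (still > 10) to reach 1401.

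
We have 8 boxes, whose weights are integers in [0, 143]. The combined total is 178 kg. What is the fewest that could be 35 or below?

4

If only k of them are at most 35, the other 8 − k are at least 36, so the total is at least (8 − k)·36 + k·0.
This is ≤ 178, so (8 − k)·36 + 0k ≤ 178, which gives k ≥ 4.
Exactly 4 works: 4 values at 0 and 4 at 36 total 144; raise one of the low values by 34 (still ≤ 35) to hit 178.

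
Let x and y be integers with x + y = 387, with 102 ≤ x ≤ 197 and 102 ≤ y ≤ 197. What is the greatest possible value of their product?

37442

For a fixed sum, the product xy is largest when x and y are as close as possible.
Taking x = 193 and y = 194 (both in [102, 197]) gives xy = 37442.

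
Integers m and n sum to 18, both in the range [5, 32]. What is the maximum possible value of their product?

81

mn = m(18 − m) is maximized when m is as near 18/2 as the bounds allow.
Taking m = 9 and n = 9 (both in [5, 32]) gives mn = 81.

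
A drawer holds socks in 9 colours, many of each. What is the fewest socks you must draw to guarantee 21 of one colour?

You could draw 20 of every colour without reaching 21 of any — 180 in all.
One more forces 21 of some colour, so 180 + 1 = 181.

181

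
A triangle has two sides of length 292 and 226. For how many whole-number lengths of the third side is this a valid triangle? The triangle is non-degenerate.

451

The triangle inequality gives |292 − 226| < c < 292 + 226, i.e. 66 < c < 518.
So c can be any integer from 67 to 517: 451 values.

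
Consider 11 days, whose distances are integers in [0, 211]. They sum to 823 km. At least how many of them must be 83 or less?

2

If only k of them are at most 83, the other 11 − k are at least 84, so the total is at least (11 − k)·84 + k·0.
This is ≤ 823, so (11 − k)·84 + 0k ≤ 823, which gives k ≥ 2.
Exactly 2 works: 2 values at 0 and 9 at 84 total 756; raise one of the low values by 67 (still ≤ 83) to hit 823.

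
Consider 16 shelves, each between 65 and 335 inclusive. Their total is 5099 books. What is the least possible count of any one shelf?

To make one shelf as small as possible, make the other 15 as large as possible.
The other 15 contribute at most 15 × 335 = 5025, leaving at least 5099 − 5025 = 74.
Since 74 ≥ 65, this is achievable: one at 74 and 15 at 335.

74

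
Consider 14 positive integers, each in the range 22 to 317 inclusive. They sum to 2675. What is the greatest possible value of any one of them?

317

Maximizing one value means minimizing the remaining 13.
The other 13 contribute at least 13 × 22 = 286, leaving at most 2675 − 286 = 2389.
But each integer is capped at 317, so the maximum is 317.
Achievable: one at 317 and the other 13 totalling 2358, which fits since 13 × 22 ≤ 2358 ≤ 13 × 317.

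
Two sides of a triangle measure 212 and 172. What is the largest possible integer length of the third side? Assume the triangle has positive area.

The third side must be less than 212 + 172 = 384.
The largest integer below 384 is 383.

383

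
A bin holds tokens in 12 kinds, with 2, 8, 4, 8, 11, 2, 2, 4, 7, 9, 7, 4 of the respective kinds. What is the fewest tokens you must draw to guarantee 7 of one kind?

In the worst case you take as many as possible of each kind without reaching 7: 2 + 6 + 4 + 6 + 6 + 2 + 2 + 4 + 6 + 6 + 6 + 4 = 54.
The next one must give 7 of some kind, so 54 + 1 = 55.

55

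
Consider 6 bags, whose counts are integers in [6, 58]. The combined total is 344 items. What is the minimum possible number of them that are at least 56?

Each value short of 56 is at most 55, costing at least 58 − 55 = 3 against the maximum total of 348.
We can afford to lose at most 348 − 344 = 4, so at most ⌊4/3⌋ = 1 fall short, and at least 5 are ≥ 56.
Exactly 5 works: 5 values at 58 and 1 at 55 total 345; lower one of the high values by 1 (still ≥ 56) to hit 344.

5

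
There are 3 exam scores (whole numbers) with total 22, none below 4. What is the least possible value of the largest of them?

8

The 3 values sum to 22, so their maximum is at least ⌈22/3⌉ = 8.
Achievable: 1 of them at 8 and 2 at 7 total 22.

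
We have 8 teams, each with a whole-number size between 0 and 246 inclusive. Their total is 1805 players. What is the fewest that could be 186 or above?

Suppose at most 8 − j of them reach 186; then j values are ≤ 185 and the rest ≤ 246.
The total is then ≤ 185·j + 246·(8 − j) = 1968 − 61j. For this to be ≥ 1805 we need j ≤ 2, so at least 8 − 2 = 6 must reach 186.
Exactly 6 works: 6 values at 246 and 2 at 185 total 1846; lower one of the high values by 41 (still ≥ 186) to hit 1805.

6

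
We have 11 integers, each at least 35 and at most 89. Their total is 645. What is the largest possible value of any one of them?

89

To make one integer as large as possible, make the other 10 as small as possible.
The other 10 contribute at least 10 × 35 = 350, leaving at most 645 − 350 = 295.
But each integer is capped at 89, so the maximum is 89.
Achievable: one at 89 and the other 10 totalling 556, which fits since 10 × 35 ≤ 556 ≤ 10 × 89.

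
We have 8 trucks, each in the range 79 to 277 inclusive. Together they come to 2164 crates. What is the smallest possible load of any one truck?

To make one truck as small as possible, make the other 7 as large as possible.
The other 7 contribute at most 7 × 277 = 1939, leaving at least 2164 − 1939 = 225.
Since 225 ≥ 79, this is achievable: one at 225 and 7 at 277.

225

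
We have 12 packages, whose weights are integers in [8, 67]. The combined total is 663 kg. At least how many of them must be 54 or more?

If only k of them are at least 54, the other 12 − k are at most 53, so the total is at most k·67 + (12 − k)·53.
This must reach 663, so k·67 + (12 − k)·53 ≥ 663, giving k ≥ 2.
Exactly 2 works: 2 values at 67 and 10 at 53 total 664; lower one of the high values by 1 (still ≥ 54) to hit 663.

2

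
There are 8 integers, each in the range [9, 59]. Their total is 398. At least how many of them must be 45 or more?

Each value short of 45 is at most 44, costing at least 59 − 44 = 15 against the maximum total of 472.
We can afford to lose at most 472 − 398 = 74, so at most ⌊74/15⌋ = 4 fall short, and at least 4 are ≥ 45.
Exactly 4 works: 4 values at 59 and 4 at 44 total 412; lower one of the high values by 14 (still ≥ 45) to hit 398.

4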